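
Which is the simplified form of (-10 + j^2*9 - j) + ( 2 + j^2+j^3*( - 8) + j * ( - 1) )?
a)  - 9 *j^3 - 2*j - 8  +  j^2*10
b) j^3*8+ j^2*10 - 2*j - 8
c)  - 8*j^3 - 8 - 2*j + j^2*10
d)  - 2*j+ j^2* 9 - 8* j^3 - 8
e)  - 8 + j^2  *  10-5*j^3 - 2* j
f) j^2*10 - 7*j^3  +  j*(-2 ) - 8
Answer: c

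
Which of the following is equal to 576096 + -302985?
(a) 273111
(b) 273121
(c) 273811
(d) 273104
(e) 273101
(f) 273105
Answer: a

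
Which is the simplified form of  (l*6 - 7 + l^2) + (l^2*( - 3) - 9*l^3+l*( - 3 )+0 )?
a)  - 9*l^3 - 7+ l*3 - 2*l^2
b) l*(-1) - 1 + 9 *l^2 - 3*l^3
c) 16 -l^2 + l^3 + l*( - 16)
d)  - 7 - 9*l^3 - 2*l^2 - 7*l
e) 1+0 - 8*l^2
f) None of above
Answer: a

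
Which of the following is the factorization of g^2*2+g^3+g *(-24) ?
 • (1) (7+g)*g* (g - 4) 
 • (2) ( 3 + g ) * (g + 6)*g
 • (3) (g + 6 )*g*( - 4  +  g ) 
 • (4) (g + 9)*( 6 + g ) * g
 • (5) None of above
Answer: 3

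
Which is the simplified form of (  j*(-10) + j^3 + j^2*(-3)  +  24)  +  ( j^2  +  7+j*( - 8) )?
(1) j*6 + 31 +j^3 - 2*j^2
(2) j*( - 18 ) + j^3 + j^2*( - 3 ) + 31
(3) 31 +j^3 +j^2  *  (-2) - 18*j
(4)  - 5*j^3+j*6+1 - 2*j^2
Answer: 3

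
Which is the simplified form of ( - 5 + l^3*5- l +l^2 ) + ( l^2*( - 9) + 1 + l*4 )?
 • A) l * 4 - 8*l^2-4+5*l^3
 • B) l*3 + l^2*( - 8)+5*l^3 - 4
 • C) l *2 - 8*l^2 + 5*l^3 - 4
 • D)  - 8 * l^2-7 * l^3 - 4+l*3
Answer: B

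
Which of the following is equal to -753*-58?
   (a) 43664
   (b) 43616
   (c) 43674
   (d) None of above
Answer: c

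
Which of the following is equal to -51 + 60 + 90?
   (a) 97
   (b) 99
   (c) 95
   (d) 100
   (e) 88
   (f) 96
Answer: b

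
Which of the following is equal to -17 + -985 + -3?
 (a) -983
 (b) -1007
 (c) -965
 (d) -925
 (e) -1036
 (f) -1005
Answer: f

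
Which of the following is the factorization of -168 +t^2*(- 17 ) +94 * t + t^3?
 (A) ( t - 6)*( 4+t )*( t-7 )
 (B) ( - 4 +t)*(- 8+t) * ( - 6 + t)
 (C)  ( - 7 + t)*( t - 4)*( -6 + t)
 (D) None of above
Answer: C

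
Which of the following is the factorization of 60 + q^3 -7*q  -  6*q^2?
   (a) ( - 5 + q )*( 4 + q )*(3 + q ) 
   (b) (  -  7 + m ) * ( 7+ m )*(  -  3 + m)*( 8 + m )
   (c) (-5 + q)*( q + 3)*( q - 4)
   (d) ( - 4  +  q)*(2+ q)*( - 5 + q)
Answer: c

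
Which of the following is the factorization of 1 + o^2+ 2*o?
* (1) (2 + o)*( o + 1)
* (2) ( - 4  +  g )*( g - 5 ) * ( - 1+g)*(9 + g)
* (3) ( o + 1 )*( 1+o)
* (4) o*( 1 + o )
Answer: 3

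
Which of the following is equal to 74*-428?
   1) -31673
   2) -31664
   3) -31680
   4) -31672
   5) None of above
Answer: 4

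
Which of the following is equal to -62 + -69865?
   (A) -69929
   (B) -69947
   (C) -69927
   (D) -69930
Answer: C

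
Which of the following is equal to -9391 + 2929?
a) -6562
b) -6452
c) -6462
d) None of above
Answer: c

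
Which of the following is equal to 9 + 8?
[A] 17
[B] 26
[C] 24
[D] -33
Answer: A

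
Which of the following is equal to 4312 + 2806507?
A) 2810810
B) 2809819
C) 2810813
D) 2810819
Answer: D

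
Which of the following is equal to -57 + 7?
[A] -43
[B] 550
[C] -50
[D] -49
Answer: C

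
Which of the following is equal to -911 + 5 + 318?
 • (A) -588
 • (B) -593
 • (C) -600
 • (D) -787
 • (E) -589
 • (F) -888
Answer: A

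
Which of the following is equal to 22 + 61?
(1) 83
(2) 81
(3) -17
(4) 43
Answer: 1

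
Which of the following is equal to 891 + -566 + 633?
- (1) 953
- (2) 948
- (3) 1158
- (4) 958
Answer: 4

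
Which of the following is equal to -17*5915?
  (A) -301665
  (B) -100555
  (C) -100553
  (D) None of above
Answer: B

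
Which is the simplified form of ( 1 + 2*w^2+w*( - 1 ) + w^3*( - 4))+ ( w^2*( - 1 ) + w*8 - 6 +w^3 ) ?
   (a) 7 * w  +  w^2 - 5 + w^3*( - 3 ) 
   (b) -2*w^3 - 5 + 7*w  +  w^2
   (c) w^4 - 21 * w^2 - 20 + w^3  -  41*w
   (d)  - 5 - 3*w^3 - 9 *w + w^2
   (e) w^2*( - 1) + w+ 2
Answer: a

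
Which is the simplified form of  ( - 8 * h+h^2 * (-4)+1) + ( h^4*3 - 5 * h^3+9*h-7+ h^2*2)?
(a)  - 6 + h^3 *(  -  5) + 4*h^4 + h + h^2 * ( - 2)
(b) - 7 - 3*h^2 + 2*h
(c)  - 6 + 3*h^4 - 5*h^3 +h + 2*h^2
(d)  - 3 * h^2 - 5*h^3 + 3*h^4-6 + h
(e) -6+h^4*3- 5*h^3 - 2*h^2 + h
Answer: e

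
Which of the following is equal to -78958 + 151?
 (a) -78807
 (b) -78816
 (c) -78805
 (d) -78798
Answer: a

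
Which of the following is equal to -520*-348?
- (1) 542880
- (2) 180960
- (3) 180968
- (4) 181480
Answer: 2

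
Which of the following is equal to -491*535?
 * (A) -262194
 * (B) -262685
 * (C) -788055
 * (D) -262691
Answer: B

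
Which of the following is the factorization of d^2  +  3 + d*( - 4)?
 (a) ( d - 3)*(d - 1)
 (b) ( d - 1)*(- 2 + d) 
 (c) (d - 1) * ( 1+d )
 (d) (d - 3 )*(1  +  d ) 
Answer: a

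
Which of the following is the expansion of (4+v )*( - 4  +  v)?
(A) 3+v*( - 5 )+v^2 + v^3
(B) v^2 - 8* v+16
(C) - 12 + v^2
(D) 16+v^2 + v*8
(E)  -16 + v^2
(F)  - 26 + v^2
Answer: E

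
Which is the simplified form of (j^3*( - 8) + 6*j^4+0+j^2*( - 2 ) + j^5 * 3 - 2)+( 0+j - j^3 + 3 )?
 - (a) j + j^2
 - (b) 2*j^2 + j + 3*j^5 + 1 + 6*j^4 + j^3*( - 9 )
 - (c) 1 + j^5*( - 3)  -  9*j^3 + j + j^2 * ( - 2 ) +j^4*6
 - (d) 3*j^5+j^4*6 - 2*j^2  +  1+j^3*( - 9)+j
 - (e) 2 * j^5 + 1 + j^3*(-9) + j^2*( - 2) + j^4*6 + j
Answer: d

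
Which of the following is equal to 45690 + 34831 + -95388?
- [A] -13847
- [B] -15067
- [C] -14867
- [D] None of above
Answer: C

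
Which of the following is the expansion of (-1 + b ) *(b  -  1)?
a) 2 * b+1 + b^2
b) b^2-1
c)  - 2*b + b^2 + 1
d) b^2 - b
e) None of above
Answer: c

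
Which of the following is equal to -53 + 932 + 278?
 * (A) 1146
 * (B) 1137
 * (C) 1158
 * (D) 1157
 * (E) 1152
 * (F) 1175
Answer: D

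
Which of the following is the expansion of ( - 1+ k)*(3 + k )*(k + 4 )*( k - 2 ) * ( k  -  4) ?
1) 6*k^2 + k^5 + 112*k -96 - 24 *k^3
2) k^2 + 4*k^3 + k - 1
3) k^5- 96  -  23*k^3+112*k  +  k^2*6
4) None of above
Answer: 3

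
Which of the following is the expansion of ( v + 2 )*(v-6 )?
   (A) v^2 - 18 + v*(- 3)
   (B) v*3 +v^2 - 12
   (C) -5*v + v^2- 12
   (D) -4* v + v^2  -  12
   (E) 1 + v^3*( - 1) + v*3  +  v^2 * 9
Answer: D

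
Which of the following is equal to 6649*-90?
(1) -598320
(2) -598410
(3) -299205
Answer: 2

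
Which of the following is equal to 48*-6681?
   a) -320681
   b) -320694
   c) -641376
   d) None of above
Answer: d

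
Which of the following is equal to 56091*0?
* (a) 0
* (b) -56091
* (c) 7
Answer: a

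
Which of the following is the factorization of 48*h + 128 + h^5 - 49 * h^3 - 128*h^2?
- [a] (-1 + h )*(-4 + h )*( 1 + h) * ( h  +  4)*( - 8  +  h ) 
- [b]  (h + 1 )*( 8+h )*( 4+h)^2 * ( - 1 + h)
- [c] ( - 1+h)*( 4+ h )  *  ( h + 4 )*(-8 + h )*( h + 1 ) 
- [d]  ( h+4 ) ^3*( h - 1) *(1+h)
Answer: c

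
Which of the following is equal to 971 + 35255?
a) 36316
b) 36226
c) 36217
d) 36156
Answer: b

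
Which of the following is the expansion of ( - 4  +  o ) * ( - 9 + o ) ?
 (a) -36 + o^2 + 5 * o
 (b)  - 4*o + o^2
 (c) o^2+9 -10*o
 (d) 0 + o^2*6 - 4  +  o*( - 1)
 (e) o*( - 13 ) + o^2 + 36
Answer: e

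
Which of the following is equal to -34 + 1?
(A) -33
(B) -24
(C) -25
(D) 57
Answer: A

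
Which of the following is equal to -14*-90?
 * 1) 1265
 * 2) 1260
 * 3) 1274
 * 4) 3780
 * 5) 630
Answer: 2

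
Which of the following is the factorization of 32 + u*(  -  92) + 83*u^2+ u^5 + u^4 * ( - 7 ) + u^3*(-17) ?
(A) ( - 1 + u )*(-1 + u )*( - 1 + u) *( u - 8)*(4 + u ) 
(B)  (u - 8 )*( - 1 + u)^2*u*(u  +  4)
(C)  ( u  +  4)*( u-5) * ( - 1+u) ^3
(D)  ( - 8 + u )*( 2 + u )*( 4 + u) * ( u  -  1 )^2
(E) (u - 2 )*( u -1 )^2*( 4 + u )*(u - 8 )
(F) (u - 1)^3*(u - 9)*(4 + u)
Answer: A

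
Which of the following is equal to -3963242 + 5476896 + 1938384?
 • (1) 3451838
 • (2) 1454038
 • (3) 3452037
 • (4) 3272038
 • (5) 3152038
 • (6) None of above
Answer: 6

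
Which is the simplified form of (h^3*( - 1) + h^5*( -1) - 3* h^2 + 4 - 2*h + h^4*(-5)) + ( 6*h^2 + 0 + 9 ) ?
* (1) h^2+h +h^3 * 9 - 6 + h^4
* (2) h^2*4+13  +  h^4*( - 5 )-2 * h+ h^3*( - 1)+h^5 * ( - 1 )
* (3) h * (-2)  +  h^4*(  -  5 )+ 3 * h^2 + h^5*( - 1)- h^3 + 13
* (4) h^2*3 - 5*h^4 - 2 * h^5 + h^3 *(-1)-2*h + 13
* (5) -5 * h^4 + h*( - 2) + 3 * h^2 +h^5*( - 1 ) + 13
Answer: 3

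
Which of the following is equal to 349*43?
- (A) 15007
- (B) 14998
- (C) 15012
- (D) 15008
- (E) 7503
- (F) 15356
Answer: A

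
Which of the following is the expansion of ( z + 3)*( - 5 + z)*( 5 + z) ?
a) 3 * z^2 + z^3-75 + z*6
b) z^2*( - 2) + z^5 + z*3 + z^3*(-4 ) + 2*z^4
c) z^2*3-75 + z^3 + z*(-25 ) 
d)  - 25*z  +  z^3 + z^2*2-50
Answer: c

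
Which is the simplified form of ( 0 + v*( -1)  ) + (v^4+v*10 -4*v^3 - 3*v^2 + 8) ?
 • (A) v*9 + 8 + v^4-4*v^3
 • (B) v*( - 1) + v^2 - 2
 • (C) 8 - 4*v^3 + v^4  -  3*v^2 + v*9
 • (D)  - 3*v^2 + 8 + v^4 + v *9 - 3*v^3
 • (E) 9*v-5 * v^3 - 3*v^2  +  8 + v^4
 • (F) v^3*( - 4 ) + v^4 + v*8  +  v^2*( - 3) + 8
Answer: C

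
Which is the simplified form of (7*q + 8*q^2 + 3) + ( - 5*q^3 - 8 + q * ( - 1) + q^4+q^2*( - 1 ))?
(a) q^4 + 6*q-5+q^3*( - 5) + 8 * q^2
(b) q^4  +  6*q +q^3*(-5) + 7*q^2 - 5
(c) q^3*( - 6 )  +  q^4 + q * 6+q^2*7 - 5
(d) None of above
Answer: b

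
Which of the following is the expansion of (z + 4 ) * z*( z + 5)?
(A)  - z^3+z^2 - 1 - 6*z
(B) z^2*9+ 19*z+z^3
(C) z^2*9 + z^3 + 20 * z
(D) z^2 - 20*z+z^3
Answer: C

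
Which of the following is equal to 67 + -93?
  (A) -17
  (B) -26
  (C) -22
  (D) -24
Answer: B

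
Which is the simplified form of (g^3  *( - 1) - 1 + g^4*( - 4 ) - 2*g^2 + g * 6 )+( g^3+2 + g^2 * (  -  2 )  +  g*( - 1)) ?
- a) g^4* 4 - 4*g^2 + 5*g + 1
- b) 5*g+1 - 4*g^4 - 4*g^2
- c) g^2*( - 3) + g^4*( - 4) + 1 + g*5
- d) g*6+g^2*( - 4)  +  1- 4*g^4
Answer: b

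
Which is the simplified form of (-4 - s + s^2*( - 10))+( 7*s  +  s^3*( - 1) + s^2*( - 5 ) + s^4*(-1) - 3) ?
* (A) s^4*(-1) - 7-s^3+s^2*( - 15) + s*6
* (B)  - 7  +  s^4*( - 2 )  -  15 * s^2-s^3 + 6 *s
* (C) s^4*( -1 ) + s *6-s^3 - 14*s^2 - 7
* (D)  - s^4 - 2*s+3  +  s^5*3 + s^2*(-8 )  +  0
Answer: A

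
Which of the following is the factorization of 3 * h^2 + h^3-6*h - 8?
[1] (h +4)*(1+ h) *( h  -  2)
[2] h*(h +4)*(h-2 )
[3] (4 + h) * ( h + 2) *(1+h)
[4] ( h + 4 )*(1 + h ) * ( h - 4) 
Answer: 1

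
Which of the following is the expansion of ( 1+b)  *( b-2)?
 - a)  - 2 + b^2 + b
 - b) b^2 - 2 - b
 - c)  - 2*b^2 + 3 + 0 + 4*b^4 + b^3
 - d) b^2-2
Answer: b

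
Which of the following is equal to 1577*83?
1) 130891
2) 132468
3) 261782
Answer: 1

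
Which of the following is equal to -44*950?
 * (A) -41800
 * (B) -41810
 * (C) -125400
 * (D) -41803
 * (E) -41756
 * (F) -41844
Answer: A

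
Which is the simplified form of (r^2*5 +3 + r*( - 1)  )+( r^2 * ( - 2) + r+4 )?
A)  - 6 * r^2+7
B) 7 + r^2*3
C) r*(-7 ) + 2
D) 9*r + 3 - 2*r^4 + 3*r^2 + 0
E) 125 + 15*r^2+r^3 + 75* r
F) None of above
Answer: B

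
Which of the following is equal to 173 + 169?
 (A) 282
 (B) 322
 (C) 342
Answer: C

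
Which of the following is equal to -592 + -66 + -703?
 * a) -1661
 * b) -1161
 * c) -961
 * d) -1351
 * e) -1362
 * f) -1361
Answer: f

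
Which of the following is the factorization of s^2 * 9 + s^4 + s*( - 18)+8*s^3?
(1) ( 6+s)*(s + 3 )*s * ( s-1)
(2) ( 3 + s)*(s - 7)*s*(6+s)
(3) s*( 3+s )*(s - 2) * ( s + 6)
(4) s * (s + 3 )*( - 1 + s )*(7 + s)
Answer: 1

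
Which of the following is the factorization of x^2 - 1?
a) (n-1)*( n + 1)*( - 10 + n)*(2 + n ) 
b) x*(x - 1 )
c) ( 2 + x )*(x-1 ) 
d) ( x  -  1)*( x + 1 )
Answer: d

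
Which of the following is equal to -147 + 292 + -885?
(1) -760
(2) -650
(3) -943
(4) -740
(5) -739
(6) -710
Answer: 4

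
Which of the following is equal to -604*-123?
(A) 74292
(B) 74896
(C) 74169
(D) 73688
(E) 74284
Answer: A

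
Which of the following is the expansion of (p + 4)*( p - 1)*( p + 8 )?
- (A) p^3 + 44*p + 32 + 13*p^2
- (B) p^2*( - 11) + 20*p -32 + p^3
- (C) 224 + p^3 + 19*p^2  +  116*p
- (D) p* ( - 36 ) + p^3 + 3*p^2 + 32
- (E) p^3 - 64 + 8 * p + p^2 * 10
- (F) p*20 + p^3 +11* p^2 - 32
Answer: F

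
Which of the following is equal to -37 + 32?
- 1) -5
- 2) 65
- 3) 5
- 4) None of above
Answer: 1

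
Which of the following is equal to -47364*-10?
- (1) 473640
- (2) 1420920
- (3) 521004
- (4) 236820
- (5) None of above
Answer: 1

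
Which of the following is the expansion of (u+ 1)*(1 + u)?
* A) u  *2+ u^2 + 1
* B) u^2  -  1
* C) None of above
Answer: A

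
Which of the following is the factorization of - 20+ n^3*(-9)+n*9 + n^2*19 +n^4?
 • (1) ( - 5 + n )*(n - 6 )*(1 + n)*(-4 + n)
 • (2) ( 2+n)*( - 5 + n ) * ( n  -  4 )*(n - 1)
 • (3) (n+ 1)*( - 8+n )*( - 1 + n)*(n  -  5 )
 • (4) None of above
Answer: 4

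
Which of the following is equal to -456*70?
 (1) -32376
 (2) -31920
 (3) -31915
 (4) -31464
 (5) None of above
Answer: 2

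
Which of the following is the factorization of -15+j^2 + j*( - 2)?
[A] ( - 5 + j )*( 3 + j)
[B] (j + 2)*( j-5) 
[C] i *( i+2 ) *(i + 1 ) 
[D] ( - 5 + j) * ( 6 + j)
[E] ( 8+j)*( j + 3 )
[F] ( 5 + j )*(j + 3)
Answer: A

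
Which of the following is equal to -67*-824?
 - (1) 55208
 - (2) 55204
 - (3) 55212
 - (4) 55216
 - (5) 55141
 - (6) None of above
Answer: 1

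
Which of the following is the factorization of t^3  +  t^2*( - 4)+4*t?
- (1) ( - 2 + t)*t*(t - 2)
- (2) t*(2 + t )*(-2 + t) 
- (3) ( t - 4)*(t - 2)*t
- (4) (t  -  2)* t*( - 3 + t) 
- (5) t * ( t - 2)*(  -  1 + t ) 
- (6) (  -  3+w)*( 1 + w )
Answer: 1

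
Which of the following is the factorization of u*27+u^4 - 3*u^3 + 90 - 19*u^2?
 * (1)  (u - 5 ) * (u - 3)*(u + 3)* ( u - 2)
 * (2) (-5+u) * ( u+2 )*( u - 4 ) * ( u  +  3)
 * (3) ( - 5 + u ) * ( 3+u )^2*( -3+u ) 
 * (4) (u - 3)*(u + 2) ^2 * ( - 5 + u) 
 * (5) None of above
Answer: 5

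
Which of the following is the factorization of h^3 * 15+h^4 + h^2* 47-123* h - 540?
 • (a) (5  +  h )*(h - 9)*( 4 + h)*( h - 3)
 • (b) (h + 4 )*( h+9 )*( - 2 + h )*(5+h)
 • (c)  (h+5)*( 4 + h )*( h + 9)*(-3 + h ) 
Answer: c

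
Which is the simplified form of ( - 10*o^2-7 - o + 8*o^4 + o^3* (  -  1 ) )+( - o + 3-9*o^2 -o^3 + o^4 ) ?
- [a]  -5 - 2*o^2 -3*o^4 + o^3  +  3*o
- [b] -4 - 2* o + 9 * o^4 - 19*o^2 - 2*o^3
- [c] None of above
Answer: b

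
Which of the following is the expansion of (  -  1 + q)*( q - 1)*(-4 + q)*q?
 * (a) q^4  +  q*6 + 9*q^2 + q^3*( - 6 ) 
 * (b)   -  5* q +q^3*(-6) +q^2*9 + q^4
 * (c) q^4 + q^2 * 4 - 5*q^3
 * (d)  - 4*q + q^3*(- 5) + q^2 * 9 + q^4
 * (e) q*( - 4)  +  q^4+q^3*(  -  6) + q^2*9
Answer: e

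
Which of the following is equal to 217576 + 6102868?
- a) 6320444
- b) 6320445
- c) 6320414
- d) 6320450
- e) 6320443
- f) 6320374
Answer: a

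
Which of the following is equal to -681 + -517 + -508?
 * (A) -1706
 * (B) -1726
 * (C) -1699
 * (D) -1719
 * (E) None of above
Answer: A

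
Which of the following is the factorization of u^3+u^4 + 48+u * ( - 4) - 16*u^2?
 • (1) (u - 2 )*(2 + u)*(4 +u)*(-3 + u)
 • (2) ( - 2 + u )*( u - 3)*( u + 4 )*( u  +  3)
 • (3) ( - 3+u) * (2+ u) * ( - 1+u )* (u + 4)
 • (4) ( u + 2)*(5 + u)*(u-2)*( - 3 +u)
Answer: 1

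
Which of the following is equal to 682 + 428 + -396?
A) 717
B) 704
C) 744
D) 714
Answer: D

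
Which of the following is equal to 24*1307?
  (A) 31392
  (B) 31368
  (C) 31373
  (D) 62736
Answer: B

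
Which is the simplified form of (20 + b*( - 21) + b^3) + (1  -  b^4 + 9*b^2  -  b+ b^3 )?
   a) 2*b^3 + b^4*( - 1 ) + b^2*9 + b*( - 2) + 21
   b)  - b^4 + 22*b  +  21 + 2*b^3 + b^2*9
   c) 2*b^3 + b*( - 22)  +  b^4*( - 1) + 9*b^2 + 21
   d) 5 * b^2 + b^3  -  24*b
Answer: c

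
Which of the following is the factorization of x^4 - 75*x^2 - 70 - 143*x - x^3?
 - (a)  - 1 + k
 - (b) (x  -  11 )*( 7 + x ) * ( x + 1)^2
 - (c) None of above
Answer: c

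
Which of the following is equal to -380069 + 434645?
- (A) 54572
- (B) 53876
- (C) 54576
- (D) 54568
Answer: C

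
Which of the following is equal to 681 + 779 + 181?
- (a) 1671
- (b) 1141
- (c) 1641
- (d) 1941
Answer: c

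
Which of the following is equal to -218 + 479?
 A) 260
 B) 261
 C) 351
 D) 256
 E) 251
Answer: B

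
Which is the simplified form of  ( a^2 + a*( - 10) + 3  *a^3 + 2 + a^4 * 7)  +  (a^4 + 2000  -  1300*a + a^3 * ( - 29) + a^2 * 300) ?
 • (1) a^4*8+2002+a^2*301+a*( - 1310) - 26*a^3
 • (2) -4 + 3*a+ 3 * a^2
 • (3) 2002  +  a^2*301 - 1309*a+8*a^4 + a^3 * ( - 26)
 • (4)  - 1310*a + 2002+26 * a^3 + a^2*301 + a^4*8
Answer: 1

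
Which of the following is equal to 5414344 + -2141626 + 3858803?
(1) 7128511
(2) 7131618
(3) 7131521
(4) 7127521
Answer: 3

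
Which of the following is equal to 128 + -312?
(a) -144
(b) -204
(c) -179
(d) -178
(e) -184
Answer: e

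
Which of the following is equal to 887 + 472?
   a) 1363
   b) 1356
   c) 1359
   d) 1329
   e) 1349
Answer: c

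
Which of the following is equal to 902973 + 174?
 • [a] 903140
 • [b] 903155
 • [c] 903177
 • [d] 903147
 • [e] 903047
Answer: d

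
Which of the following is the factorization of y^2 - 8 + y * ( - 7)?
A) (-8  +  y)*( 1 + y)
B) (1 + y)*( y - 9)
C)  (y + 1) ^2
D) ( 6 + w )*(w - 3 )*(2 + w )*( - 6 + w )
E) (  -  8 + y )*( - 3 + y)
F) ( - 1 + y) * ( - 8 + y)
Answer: A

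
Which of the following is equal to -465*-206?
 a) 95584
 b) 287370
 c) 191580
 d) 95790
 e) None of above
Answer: d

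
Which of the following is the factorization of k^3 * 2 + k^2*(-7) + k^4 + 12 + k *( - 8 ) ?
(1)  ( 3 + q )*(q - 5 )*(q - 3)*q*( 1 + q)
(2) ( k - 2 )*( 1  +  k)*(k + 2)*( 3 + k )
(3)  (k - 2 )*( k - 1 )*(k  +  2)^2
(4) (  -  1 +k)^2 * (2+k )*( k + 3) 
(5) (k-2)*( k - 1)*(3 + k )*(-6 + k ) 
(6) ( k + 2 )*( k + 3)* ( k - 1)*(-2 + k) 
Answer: 6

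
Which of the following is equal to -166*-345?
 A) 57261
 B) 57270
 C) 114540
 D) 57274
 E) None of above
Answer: B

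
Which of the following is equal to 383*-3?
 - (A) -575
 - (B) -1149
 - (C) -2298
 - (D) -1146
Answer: B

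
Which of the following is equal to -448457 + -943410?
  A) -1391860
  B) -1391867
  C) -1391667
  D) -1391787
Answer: B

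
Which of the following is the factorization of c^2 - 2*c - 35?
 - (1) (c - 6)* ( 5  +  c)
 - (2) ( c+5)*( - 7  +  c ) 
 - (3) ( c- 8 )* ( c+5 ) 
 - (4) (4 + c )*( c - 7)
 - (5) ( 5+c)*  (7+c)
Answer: 2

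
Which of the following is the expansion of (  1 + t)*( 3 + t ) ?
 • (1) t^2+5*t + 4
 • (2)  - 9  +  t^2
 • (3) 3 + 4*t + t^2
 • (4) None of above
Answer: 3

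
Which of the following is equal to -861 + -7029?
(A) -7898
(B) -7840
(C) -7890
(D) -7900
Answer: C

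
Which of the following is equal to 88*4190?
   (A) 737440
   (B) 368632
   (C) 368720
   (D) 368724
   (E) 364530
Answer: C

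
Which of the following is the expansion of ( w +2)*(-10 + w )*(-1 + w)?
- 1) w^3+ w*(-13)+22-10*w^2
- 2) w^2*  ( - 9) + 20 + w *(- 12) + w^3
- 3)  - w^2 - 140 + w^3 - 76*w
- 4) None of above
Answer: 2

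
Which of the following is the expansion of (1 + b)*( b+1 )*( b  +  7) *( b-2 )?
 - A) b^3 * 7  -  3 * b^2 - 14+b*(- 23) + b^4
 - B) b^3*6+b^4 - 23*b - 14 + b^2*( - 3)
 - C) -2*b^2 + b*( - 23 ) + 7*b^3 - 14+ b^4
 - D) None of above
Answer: A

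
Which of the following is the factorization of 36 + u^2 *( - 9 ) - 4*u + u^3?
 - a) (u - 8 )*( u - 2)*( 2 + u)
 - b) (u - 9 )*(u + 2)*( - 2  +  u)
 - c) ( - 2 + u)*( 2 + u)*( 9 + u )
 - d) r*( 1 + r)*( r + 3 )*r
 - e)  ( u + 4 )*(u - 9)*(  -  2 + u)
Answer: b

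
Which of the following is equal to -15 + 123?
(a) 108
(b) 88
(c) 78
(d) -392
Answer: a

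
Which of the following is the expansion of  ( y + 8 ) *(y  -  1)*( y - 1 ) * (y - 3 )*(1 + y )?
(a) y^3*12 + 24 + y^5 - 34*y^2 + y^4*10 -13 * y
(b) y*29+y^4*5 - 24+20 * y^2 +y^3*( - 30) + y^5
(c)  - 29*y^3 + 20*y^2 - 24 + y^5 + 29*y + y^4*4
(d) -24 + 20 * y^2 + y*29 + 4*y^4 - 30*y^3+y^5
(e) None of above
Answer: d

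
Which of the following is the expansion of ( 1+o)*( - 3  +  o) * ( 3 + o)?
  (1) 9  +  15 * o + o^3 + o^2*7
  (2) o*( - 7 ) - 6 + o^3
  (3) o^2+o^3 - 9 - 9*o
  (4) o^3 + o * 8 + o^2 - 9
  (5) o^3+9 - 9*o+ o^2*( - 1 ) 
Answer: 3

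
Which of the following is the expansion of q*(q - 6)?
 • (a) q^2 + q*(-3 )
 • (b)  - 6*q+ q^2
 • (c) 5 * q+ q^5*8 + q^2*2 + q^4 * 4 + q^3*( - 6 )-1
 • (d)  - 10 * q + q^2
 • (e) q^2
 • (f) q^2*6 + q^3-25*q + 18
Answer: b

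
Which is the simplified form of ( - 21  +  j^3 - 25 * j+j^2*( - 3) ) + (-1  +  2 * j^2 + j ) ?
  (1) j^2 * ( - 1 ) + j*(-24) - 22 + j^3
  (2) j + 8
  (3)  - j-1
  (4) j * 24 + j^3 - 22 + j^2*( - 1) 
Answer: 1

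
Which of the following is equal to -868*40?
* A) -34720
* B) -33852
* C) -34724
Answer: A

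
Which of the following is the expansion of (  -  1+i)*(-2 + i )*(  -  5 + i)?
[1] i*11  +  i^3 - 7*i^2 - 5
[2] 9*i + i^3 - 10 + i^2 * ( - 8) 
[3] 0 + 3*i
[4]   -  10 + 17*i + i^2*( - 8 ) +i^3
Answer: 4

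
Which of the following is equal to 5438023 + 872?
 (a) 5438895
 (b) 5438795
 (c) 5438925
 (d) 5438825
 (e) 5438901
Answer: a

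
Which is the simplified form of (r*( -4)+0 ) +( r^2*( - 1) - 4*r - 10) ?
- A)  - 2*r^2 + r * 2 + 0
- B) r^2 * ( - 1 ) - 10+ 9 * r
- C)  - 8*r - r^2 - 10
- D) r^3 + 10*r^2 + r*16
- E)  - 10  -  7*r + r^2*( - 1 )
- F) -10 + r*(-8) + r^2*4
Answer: C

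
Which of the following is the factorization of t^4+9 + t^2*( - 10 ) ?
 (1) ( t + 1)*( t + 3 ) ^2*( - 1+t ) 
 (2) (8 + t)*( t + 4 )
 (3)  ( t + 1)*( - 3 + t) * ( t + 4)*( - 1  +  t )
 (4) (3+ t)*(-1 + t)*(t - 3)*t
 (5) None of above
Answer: 5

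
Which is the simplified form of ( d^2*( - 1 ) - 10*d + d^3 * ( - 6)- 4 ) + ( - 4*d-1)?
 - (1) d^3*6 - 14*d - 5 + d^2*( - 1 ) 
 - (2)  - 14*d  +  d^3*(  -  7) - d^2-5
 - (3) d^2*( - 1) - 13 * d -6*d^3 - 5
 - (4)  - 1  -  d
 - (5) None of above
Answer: 5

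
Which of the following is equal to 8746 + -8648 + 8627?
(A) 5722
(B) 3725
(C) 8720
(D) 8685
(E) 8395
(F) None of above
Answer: F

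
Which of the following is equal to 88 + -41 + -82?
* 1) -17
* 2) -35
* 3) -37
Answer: 2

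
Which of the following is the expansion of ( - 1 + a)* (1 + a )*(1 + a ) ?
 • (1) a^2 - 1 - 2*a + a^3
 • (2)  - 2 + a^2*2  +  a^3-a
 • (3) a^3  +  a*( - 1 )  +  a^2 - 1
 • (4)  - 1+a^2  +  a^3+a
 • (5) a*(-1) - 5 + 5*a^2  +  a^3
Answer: 3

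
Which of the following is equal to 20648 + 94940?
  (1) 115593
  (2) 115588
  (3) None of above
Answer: 2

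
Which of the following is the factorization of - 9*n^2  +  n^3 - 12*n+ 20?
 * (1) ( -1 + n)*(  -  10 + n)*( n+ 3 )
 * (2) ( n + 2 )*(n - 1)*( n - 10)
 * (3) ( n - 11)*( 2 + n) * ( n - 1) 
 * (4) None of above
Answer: 2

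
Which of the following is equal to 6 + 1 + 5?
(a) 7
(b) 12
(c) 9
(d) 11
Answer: b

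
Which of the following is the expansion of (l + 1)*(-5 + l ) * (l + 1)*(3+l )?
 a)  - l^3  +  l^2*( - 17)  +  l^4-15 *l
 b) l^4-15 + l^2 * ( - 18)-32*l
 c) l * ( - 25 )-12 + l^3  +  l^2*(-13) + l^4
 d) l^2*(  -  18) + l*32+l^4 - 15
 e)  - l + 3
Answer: b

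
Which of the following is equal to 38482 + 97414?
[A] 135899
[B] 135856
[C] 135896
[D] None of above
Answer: C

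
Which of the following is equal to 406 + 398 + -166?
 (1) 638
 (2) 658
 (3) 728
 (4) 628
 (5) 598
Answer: 1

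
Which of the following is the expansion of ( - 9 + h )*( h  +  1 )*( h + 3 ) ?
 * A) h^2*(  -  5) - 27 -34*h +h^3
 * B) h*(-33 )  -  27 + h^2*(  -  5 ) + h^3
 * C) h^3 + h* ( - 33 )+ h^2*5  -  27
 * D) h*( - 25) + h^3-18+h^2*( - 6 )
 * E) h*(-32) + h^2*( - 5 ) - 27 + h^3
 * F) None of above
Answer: B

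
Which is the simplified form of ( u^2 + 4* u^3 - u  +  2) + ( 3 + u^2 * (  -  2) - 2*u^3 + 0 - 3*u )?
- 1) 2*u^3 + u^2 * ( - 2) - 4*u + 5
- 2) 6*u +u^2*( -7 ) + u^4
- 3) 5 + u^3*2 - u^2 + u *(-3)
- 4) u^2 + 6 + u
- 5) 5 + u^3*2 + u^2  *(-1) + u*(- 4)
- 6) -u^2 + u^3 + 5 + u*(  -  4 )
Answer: 5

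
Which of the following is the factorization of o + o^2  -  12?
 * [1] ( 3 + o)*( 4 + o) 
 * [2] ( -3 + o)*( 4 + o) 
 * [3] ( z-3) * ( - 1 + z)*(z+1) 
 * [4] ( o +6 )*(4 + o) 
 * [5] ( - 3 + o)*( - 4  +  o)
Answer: 2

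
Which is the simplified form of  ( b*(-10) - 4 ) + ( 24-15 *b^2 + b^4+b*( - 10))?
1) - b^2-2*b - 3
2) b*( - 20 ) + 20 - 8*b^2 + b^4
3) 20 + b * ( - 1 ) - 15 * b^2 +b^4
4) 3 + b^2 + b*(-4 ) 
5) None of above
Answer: 5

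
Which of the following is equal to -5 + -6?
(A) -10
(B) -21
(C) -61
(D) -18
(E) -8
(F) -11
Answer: F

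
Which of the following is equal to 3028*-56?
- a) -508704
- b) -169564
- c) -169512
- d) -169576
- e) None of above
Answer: e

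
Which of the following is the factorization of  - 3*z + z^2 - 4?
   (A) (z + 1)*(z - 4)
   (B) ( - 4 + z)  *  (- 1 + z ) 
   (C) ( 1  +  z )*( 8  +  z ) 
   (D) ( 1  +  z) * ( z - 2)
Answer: A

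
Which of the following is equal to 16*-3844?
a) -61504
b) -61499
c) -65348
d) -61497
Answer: a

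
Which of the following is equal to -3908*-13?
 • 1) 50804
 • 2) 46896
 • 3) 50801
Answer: 1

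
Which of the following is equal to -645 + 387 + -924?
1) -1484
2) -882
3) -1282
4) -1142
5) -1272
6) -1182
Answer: 6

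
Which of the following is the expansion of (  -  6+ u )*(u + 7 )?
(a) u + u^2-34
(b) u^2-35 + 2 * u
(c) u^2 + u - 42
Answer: c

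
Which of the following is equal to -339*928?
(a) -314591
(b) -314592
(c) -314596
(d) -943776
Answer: b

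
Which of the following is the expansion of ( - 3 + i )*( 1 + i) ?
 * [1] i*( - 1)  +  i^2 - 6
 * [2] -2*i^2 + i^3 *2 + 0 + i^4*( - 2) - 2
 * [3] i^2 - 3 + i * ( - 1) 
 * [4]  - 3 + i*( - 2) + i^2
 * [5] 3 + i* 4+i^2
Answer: 4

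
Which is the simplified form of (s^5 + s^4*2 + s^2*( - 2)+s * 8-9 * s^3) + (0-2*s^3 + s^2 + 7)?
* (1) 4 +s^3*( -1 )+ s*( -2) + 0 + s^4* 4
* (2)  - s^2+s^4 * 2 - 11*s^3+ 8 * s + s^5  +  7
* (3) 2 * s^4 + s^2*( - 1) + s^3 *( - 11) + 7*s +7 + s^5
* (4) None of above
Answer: 2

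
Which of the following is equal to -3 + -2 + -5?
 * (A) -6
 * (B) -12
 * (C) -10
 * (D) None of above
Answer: C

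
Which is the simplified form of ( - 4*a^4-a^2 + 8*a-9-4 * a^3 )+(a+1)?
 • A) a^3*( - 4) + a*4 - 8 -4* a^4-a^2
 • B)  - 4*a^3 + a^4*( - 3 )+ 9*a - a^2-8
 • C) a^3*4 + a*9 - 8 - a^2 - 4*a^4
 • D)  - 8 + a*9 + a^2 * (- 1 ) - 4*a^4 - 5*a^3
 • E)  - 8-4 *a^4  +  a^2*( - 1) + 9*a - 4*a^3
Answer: E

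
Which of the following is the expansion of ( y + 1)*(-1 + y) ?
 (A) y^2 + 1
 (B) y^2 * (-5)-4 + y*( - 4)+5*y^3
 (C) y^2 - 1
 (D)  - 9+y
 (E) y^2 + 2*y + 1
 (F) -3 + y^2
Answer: C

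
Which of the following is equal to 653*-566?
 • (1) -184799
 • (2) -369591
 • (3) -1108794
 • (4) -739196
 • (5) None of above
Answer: 5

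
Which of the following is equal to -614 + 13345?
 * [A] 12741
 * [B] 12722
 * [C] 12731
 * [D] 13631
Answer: C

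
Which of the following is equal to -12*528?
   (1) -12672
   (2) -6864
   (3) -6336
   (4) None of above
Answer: 3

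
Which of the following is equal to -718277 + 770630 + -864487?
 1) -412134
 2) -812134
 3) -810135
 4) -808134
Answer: 2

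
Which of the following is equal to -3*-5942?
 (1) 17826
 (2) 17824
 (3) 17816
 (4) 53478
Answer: 1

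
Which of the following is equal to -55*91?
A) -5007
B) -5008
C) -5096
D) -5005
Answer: D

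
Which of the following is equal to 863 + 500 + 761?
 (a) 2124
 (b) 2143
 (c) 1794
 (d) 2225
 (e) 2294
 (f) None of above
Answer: a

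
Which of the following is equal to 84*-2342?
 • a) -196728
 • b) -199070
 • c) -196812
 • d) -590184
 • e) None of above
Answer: a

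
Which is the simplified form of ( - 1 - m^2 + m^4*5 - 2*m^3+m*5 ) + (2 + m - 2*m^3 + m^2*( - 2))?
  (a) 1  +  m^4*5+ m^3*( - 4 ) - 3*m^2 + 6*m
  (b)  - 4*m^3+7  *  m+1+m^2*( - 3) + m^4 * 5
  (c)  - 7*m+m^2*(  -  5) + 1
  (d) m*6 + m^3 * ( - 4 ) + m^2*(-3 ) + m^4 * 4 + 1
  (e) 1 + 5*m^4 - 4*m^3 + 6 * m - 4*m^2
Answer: a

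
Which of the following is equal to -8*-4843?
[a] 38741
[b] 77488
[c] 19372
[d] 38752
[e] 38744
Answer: e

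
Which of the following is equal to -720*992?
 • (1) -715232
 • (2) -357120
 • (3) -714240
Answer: 3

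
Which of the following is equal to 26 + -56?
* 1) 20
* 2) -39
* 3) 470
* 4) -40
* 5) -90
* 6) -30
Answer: 6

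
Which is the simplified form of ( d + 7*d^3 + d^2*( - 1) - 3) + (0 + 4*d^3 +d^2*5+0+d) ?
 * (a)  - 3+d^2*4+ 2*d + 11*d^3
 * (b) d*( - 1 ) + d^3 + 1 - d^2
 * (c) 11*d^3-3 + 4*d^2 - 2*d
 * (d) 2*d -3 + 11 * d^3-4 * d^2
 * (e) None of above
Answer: a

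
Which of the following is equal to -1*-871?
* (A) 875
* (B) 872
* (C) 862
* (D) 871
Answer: D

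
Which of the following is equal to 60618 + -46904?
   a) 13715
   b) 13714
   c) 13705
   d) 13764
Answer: b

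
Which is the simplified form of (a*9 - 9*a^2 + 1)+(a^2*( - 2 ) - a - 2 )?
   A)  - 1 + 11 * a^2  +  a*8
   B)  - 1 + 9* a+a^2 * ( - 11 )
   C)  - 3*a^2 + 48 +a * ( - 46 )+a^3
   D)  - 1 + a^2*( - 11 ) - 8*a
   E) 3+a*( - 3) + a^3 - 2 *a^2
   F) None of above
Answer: F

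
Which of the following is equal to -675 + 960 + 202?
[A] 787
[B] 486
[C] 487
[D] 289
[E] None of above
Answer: C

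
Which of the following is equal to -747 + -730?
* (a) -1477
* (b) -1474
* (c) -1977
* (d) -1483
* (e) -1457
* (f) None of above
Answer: a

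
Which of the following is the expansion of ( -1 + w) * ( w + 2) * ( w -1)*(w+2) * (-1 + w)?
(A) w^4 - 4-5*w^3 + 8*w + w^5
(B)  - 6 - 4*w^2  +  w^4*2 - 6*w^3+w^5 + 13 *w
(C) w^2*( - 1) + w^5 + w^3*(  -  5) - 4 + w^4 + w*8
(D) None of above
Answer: C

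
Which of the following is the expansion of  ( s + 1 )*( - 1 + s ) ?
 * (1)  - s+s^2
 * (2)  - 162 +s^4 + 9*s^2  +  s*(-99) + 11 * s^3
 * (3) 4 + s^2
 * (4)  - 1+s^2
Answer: 4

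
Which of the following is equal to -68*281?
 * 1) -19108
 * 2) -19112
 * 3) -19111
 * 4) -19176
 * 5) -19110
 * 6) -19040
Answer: 1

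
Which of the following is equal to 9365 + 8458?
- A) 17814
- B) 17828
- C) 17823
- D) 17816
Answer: C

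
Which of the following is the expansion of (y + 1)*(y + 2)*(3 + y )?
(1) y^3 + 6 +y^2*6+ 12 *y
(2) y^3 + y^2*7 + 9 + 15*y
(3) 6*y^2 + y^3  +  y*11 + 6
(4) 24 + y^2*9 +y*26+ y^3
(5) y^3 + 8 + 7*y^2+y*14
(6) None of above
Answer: 3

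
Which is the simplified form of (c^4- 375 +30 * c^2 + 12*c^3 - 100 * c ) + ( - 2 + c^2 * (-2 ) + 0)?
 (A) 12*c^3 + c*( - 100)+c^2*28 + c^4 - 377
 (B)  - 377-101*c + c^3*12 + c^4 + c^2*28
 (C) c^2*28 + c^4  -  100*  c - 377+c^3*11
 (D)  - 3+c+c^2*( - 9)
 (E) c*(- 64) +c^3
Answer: A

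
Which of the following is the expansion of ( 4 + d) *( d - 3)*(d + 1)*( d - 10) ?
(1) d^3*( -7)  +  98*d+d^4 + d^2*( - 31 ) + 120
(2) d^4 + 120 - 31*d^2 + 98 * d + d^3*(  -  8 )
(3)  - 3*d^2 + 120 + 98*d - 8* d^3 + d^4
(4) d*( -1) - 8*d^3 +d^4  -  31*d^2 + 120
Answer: 2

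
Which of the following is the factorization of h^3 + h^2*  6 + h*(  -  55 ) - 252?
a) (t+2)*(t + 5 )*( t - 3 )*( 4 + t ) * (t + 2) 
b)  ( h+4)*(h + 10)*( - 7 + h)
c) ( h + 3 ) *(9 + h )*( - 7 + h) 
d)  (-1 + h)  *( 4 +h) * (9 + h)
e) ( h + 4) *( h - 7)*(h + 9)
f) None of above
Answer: e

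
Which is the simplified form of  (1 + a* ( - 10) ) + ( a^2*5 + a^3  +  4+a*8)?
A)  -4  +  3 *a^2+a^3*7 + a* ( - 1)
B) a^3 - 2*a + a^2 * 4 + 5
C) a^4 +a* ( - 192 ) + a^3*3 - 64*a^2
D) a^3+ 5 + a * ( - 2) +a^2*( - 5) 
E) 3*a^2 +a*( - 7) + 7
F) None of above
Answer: F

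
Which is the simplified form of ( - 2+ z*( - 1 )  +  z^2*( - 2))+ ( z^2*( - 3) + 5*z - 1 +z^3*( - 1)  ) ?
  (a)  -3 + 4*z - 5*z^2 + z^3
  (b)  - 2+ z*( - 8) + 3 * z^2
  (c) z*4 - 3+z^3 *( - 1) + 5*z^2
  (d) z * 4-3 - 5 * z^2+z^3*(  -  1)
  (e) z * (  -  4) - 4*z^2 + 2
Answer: d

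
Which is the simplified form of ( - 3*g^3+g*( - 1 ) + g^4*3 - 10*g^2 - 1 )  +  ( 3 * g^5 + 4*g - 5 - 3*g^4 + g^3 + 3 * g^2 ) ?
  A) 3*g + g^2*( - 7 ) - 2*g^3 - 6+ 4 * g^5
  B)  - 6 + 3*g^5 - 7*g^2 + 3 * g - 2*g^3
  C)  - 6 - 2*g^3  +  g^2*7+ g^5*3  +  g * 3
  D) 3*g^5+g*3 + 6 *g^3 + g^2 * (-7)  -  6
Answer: B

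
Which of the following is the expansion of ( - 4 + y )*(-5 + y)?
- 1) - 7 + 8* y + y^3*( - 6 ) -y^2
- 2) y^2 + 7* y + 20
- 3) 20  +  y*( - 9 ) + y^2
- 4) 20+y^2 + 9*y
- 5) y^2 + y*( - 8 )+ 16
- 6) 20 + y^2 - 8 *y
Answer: 3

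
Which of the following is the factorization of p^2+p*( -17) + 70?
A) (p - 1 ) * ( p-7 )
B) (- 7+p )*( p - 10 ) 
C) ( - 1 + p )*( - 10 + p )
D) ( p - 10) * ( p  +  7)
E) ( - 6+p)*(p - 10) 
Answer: B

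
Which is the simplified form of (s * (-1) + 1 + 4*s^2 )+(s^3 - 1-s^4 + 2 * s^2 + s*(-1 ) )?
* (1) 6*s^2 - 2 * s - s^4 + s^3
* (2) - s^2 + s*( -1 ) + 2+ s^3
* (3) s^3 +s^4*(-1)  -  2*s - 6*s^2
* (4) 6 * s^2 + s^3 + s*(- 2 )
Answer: 1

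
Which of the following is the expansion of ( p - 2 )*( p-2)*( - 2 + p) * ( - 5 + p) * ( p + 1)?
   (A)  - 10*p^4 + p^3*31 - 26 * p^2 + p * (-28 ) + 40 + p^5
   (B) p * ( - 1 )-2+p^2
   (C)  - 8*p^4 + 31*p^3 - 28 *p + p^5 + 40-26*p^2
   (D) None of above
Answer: A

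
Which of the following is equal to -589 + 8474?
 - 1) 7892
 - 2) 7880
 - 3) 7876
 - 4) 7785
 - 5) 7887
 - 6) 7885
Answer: 6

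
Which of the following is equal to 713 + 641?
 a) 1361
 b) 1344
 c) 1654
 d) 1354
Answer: d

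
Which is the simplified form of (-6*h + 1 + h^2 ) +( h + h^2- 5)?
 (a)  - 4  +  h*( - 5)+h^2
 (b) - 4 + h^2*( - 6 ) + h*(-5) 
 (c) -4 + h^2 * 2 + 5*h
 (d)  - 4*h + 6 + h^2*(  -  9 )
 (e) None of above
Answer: e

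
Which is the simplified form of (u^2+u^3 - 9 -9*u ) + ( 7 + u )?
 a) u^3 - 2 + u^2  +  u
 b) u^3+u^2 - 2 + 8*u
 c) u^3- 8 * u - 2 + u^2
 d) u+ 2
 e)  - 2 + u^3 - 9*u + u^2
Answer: c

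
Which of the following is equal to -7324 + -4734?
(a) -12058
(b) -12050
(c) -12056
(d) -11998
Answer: a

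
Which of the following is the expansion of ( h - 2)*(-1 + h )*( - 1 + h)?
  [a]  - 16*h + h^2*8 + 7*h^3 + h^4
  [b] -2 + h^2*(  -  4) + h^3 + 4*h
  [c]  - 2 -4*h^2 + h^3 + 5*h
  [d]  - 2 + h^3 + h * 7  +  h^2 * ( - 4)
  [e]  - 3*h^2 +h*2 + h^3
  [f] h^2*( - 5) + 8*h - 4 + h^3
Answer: c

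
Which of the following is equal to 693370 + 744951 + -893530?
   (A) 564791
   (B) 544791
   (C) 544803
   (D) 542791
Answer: B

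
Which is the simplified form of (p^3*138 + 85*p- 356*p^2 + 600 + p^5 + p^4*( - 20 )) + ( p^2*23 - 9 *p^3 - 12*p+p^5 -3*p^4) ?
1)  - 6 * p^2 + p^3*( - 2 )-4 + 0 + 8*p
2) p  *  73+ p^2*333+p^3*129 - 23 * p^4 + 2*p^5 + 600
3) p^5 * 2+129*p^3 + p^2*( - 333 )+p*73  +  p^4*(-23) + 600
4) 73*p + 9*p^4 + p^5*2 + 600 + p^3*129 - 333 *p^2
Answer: 3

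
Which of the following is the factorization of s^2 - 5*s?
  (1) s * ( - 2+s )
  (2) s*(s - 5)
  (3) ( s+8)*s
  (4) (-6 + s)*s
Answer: 2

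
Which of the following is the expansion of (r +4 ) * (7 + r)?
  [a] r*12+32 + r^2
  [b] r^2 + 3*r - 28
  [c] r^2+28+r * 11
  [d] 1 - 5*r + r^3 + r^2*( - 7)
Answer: c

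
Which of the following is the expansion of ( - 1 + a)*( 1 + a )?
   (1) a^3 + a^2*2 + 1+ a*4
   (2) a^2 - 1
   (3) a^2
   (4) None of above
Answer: 2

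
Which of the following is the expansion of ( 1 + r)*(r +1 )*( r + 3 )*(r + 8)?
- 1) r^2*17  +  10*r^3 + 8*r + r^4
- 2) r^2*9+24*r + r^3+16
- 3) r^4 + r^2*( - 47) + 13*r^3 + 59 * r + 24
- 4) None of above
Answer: 4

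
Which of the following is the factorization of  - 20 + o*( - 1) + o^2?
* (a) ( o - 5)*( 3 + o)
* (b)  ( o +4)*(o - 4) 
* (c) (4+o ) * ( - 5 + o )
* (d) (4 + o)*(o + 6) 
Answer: c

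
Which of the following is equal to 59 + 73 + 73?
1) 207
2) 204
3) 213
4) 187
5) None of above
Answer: 5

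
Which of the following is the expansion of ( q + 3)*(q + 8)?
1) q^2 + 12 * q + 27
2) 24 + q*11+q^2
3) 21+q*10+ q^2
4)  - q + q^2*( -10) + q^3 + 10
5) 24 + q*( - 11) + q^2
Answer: 2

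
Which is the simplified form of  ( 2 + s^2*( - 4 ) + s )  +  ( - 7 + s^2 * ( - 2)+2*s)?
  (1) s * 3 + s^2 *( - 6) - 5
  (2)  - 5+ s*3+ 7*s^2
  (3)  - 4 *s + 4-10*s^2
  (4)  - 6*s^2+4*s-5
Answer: 1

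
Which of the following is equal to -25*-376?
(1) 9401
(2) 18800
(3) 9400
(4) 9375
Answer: 3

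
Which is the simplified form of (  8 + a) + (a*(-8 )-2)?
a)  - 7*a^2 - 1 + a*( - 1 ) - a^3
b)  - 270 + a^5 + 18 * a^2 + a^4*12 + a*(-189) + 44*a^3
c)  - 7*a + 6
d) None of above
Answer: c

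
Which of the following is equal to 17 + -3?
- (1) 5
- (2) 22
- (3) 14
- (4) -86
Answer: 3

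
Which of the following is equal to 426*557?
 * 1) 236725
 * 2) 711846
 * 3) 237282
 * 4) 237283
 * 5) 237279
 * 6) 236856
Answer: 3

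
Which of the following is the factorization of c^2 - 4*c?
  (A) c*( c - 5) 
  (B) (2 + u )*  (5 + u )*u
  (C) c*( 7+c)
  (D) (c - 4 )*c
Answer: D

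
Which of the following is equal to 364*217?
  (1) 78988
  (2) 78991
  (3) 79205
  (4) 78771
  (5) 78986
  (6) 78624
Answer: 1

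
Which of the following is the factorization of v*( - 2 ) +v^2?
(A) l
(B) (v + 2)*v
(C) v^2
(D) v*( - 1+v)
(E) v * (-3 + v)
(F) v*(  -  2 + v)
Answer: F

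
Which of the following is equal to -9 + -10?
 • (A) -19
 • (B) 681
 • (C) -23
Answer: A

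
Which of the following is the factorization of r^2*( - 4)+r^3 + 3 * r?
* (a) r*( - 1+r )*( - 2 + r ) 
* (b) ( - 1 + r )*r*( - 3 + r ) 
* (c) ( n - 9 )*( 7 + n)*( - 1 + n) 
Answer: b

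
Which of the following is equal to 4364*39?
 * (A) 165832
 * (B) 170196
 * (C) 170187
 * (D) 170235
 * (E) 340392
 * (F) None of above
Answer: B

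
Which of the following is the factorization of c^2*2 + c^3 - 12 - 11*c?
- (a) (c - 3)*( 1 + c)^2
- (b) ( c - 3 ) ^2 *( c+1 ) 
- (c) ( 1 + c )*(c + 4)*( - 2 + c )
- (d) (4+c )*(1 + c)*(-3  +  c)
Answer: d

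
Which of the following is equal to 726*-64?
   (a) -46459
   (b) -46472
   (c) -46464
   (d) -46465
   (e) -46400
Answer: c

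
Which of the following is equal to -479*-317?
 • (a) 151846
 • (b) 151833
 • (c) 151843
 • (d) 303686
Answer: c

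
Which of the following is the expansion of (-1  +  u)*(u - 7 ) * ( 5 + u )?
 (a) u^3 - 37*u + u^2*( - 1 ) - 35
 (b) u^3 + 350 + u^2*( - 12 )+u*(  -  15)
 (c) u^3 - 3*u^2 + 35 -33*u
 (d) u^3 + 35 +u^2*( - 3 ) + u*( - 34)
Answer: c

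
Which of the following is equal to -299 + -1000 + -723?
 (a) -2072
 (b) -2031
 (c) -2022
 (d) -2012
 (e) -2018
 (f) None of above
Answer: c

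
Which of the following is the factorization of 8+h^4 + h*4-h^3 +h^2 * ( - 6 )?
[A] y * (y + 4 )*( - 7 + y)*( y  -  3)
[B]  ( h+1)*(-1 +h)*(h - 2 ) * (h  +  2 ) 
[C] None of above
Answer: C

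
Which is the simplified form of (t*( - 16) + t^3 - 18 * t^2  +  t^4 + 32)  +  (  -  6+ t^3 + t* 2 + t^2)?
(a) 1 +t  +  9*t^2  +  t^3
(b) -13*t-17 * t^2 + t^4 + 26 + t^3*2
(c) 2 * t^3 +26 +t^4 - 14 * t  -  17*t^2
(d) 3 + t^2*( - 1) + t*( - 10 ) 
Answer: c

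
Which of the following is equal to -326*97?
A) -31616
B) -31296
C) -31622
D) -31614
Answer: C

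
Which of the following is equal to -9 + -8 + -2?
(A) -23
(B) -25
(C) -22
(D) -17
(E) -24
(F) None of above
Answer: F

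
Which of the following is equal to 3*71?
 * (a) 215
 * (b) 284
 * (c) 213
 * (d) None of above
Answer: c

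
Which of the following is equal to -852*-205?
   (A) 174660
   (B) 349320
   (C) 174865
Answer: A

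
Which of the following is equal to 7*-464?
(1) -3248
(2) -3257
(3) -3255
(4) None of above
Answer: 1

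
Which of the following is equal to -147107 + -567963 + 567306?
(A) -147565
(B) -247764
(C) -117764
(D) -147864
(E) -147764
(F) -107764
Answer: E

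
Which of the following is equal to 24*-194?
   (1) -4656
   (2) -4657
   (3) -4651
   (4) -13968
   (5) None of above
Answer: 1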